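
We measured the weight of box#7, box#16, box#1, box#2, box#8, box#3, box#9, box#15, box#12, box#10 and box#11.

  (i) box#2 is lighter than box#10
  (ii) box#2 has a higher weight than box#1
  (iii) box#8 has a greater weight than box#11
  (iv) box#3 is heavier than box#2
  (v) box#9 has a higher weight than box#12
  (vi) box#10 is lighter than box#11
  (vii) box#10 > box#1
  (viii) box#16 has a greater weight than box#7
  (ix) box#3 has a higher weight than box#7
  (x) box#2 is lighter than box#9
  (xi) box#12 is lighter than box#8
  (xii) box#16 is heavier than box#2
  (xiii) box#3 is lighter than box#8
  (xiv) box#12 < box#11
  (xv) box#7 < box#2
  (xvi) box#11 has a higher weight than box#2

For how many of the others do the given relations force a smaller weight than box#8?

Directly below box#8: box#12, box#3, box#11.
One step further: box#7, box#2, box#10 (6 so far).
One step further: box#1 (7 so far).
Nothing else is reachable below box#8; 7 in all.

7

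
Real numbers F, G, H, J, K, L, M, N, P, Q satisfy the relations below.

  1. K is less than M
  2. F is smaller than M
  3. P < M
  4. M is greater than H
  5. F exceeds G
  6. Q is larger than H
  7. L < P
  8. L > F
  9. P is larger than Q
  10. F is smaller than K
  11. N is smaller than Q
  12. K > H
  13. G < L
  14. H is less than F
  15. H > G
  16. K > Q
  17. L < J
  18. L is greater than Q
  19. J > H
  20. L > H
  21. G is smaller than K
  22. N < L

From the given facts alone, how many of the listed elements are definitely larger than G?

8

The elements the relations force above G are H, F, Q, L, K, P, M, J — no chain reaches any other.
That is 8.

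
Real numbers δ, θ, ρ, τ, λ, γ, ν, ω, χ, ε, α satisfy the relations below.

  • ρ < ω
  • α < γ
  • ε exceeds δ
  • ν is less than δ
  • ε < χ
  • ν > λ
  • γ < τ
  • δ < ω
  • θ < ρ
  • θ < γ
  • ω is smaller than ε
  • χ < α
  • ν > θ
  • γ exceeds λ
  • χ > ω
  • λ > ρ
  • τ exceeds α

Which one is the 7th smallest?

ε

Piecing the relations together gives one ordering: θ < ρ < λ < ν < δ < ω < ε < χ < α < γ < τ.
The 7th smallest is ε.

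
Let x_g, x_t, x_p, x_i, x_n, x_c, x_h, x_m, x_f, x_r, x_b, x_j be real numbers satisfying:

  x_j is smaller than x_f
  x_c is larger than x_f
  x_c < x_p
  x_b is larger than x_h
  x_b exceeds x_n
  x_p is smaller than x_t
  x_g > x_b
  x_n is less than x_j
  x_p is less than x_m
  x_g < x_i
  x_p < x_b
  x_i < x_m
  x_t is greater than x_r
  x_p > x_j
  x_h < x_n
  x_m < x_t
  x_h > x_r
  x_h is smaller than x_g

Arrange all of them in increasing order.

Nothing is placed below x_r, so it is least; from there x_r < x_h; x_h < x_n; x_n < x_j; x_j < x_f; x_f < x_c; x_c < x_p; x_p < x_b; x_b < x_g; x_g < x_i; x_i < x_m; x_m < x_t, each given directly.

x_r < x_h < x_n < x_j < x_f < x_c < x_p < x_b < x_g < x_i < x_m < x_t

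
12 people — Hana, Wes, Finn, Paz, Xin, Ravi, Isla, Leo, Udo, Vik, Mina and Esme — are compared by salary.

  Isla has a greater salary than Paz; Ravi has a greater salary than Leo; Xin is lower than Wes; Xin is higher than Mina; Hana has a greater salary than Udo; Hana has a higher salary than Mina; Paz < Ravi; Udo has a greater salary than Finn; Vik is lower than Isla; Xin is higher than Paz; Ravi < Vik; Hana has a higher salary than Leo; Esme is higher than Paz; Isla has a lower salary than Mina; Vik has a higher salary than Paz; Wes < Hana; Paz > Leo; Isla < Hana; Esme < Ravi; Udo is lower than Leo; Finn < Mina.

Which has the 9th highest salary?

Paz

Chaining the given pairs: Finn < Udo < Leo < Paz < Esme < Ravi < Vik < Isla < Mina < Xin < Wes < Hana.
The 9th largest is Paz.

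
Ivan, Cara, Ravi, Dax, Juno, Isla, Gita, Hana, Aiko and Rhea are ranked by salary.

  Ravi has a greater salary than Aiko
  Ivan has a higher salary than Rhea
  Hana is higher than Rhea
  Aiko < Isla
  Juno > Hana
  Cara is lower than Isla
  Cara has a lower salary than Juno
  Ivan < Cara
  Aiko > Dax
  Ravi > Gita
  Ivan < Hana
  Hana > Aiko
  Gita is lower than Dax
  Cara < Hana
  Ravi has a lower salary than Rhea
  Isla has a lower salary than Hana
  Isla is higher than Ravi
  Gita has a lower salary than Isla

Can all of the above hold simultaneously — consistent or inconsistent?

Every relation is compatible with Gita < Dax < Aiko < Ravi < Rhea < Ivan < Cara < Isla < Hana < Juno; the set is consistent.

consistent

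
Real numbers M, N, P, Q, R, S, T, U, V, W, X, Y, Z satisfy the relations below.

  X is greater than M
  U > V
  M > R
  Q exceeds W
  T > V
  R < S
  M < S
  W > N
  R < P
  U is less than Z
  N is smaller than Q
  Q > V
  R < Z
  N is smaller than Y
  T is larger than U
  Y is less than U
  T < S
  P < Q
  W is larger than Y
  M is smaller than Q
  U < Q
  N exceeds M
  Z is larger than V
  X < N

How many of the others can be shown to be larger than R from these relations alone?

Directly above R: M, P, Z, S.
One step further: X, N, Q (7 so far).
One step further: Y, W (9 so far).
One step further: U (10 so far).
One step further: T (11 so far).
No other element is forced above R by the given relations, so the count is 11.

11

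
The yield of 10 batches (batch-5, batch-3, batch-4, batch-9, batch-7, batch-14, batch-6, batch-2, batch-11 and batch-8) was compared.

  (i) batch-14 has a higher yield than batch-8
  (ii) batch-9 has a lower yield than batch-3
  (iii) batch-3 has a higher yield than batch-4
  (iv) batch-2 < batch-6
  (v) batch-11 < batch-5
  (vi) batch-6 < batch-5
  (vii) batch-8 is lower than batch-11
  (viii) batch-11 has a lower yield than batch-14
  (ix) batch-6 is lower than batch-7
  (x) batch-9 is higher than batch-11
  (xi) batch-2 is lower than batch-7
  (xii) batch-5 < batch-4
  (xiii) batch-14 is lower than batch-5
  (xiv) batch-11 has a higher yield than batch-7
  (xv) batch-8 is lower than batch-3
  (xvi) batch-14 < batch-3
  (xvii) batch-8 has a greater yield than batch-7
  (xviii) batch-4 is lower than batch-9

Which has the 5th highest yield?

batch-14

Piecing the relations together gives one ordering: batch-2 < batch-6 < batch-7 < batch-8 < batch-11 < batch-14 < batch-5 < batch-4 < batch-9 < batch-3.
The 5th largest is batch-14.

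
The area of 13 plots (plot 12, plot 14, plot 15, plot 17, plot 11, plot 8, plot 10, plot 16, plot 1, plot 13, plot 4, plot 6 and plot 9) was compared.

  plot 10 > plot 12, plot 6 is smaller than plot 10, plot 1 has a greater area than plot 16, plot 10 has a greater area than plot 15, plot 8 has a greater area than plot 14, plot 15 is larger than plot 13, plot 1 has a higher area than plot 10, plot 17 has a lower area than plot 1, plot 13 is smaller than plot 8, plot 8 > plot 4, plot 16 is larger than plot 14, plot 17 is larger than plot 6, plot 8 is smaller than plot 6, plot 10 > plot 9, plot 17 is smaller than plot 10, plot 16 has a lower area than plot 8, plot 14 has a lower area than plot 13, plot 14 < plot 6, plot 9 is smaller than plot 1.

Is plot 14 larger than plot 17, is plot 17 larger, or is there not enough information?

plot 17

The relevant relations are plot 14 < plot 13; plot 13 < plot 8; plot 8 < plot 6; plot 6 < plot 17.
Chaining these gives plot 14 < plot 13 < plot 8 < plot 6 < plot 17.
So plot 17 is larger.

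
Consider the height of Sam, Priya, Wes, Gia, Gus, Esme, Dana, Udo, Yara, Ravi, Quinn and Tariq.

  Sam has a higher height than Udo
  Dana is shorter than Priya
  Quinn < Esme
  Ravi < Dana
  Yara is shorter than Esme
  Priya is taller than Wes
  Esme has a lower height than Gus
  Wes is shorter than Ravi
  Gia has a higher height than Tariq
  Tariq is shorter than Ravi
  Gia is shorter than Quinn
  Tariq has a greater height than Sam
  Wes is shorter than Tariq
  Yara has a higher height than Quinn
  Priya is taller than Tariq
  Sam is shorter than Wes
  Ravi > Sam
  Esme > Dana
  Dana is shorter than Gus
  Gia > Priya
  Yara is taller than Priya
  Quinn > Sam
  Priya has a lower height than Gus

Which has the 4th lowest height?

Tariq

Chaining the given pairs: Udo < Sam < Wes < Tariq < Ravi < Dana < Priya < Gia < Quinn < Yara < Esme < Gus.
The 4th smallest is Tariq.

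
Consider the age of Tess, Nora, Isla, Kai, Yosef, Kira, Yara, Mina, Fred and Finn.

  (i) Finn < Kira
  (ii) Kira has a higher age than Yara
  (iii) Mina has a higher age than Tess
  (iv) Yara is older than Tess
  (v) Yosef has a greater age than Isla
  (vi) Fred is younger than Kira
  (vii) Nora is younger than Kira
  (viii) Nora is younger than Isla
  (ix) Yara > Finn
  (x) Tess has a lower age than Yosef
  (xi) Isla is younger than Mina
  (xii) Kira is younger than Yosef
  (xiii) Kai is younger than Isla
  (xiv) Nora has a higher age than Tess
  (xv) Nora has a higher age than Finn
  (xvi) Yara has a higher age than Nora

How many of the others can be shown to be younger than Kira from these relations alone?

From Kira the given relations immediately reach Finn, Nora, Yara, Fred.
From those, Tess — 5 in total.
Nothing else is reachable below Kira; 5 in all.

5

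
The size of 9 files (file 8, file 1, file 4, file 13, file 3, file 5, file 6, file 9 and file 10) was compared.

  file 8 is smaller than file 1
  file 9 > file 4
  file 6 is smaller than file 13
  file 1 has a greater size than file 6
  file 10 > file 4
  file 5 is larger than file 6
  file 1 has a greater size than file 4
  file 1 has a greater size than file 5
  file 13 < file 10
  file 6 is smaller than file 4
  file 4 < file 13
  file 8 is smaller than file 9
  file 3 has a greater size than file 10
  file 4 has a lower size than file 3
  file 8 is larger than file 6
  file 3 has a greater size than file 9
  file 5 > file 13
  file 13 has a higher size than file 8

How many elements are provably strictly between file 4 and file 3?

The relations place file 4 below file 3. An element lies strictly between them when it is forced above file 4 and also forced below file 3.
Above file 4: {file 9, file 13, file 10, file 5, file 1}. Below file 3: {file 6, file 8, file 9, file 13, file 10}.
Intersection: {file 9, file 13, file 10} — 3.

3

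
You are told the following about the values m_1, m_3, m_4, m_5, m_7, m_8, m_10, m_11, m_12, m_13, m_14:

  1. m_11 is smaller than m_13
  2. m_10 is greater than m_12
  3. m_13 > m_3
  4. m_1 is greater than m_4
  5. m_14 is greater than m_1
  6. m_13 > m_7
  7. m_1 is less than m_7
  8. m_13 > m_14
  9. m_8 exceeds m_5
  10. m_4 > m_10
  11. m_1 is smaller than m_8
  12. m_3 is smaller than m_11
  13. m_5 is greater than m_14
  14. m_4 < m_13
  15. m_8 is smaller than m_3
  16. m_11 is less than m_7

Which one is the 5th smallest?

Piecing the relations together gives one ordering: m_12 < m_10 < m_4 < m_1 < m_14 < m_5 < m_8 < m_3 < m_11 < m_7 < m_13.
The 5th smallest is m_14.

m_14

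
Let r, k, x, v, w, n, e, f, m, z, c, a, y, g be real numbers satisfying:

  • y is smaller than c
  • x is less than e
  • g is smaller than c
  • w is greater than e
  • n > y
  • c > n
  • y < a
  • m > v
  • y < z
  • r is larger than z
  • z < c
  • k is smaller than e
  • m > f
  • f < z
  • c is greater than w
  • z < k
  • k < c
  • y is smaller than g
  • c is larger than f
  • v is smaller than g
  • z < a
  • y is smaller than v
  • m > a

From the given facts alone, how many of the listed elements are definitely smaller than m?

From m the given relations immediately reach f, v, a.
From those, y, z — 5 in total.
Nothing else is reachable below m; 5 in all.

5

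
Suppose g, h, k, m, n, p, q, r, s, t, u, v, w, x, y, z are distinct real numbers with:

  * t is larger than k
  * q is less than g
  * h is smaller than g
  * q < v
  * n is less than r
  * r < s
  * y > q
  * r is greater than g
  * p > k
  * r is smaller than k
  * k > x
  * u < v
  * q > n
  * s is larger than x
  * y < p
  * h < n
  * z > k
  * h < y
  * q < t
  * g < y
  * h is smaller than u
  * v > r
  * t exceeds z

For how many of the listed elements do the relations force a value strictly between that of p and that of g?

The relations place g below p. An element lies strictly between them when it is forced above g and also forced below p.
Above g: {r, k, y, z, t, s, v}. Below p: {h, n, q, r, x, k, y}.
Intersection: {r, k, y} — 3.

3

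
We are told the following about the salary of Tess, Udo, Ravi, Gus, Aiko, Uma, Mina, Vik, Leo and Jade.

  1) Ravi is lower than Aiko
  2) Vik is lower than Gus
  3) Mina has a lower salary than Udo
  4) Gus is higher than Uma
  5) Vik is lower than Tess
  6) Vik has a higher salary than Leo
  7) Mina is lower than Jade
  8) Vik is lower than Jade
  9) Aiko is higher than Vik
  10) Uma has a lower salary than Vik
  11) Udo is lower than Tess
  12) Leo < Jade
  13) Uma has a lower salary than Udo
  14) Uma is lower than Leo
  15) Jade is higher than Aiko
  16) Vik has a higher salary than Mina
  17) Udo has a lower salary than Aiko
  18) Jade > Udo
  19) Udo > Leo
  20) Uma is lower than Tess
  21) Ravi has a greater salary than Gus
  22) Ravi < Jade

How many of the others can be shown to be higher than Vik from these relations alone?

5

Directly above Vik: Gus, Aiko, Jade, Tess.
One step further: Ravi (5 so far).
Nothing else is reachable above Vik; 5 in all.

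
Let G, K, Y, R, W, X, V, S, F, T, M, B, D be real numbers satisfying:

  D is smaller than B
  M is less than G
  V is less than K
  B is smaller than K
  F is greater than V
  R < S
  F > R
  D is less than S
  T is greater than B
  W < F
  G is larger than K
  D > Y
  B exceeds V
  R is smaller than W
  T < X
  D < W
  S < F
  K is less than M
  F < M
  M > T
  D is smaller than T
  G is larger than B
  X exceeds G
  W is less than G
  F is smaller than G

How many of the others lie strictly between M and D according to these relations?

6

The relations place D below M. An element lies strictly between them when it is forced above D and also forced below M.
Above D: {B, S, K, T, W, F, G, X}. Below M: {Y, R, V, B, S, K, T, W, F}.
Intersection: {B, S, K, T, W, F} — 6.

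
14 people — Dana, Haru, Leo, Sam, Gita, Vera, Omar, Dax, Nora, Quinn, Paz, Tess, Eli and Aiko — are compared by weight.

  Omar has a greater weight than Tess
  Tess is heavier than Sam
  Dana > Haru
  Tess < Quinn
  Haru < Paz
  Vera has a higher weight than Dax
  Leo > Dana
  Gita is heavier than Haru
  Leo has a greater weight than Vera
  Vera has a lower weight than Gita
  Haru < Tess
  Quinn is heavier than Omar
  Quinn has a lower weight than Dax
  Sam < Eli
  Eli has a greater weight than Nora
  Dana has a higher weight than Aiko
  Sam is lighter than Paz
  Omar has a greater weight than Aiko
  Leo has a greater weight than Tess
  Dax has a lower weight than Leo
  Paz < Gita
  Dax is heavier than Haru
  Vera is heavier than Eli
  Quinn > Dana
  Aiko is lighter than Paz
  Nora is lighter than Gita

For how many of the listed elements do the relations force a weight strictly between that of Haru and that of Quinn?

The relations place Haru below Quinn. An element lies strictly between them when it is forced above Haru and also forced below Quinn.
Above Haru: {Dana, Tess, Omar, Paz, Dax, Vera, Gita, Leo}. Below Quinn: {Aiko, Sam, Dana, Tess, Omar}.
Intersection: {Dana, Tess, Omar} — 3.

3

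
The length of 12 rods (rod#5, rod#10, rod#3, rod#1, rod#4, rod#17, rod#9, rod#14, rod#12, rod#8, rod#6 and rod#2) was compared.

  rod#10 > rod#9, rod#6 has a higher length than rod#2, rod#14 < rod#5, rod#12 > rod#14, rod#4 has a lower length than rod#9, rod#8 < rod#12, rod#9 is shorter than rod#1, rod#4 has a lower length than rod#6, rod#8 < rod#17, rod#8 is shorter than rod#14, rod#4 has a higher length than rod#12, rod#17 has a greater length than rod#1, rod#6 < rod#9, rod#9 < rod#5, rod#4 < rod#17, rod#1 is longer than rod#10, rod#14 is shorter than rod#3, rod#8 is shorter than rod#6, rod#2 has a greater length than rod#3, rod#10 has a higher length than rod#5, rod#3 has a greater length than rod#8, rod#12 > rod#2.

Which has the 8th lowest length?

The consecutive relations fix a unique order: rod#8 < rod#14 < rod#3 < rod#2 < rod#12 < rod#4 < rod#6 < rod#9 < rod#5 < rod#10 < rod#1 < rod#17.
Counting 8 from the smallest end gives rod#9.

rod#9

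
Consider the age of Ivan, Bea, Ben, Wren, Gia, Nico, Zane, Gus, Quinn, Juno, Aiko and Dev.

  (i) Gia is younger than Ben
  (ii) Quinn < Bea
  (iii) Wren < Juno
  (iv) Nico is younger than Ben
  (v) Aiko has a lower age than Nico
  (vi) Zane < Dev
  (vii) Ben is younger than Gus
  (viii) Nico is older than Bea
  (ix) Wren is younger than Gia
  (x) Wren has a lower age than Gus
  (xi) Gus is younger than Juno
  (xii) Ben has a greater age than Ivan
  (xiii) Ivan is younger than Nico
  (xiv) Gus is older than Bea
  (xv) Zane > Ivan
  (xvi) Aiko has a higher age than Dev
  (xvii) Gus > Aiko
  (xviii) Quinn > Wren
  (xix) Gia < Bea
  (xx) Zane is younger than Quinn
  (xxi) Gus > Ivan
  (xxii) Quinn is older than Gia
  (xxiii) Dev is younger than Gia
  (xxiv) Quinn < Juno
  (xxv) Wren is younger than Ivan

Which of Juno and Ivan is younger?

Ivan

Following the relations from Ivan: Ivan < Zane < Dev < Gia < Quinn < Bea < Nico < Ben < Gus < Juno.
So Ivan < Juno; Ivan is the younger of the two.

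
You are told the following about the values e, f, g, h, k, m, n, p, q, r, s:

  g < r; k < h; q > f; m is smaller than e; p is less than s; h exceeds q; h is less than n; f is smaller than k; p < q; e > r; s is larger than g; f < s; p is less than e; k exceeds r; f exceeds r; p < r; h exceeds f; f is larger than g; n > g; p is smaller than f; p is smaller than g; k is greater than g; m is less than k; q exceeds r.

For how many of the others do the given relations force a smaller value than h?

7

From h the given relations immediately reach f, q, k.
From those, p, g, r, m — 7 in total.
Nothing else is reachable below h; 7 in all.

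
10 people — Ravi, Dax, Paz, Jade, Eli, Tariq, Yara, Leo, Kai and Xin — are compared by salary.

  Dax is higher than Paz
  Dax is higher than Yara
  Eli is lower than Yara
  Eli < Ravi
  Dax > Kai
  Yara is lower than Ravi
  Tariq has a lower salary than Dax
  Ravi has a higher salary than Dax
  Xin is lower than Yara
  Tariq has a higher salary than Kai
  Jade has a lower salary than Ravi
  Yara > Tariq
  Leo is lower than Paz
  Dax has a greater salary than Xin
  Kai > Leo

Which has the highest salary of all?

Chaining downward from Ravi: directly below it, Eli, Jade, Yara, Dax; then Kai, Xin, Tariq, Paz; then Leo.
That covers every other element, and nothing is given above Ravi, so Ravi is the highest salary.

Ravi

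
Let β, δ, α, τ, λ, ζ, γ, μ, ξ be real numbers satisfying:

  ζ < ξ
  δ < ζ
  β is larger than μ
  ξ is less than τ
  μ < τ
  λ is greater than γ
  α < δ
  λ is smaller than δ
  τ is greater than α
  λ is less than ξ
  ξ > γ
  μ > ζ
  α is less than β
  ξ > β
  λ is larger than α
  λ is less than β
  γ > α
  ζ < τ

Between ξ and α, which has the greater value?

α < γ < λ < δ < ζ < μ < β < ξ, by transitivity through γ, λ, δ, ζ, μ, β.
So α < ξ; ξ is the larger of the two.

ξ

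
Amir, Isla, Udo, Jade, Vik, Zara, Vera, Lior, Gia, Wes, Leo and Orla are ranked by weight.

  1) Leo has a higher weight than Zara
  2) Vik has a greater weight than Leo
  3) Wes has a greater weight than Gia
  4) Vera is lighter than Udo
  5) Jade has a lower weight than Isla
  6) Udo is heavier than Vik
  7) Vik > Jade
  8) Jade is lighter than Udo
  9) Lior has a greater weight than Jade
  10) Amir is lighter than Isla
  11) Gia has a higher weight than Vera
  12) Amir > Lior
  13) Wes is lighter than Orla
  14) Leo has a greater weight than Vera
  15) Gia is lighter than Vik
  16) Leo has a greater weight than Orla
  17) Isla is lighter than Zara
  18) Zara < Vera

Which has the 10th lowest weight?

The consecutive relations fix a unique order: Jade < Lior < Amir < Isla < Zara < Vera < Gia < Wes < Orla < Leo < Vik < Udo.
Counting 10 from the smallest end gives Leo.

Leo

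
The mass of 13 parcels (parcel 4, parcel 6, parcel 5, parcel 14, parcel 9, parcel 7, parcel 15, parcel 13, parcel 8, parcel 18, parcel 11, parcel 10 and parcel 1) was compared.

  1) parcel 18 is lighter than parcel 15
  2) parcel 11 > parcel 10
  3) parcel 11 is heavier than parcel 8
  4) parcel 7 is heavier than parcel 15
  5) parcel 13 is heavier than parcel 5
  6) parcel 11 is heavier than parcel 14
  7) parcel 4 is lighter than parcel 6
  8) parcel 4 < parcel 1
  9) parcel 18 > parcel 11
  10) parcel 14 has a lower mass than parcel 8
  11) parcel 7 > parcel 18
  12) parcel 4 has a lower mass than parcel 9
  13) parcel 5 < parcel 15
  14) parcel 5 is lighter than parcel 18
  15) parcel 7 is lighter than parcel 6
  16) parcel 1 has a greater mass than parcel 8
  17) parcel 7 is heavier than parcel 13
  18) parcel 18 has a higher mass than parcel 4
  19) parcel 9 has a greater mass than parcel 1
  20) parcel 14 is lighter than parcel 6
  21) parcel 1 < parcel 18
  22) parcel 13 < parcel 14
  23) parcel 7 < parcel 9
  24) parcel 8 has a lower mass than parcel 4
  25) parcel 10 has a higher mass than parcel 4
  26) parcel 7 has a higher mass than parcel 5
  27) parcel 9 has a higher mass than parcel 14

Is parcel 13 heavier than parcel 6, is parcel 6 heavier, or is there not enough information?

Following the relations from parcel 13: parcel 13 < parcel 14 < parcel 8 < parcel 4 < parcel 10 < parcel 11 < parcel 18 < parcel 15 < parcel 7 < parcel 6.
So parcel 6 is heavier.

parcel 6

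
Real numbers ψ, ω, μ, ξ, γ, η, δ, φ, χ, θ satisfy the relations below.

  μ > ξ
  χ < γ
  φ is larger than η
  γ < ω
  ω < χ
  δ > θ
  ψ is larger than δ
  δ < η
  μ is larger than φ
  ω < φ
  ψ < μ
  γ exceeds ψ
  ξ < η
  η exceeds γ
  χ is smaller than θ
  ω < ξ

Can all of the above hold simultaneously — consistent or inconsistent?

inconsistent

We have ω < χ stated directly, yet also χ < θ < δ < ψ < γ < ω by chaining the others — so χ < ω. Contradiction.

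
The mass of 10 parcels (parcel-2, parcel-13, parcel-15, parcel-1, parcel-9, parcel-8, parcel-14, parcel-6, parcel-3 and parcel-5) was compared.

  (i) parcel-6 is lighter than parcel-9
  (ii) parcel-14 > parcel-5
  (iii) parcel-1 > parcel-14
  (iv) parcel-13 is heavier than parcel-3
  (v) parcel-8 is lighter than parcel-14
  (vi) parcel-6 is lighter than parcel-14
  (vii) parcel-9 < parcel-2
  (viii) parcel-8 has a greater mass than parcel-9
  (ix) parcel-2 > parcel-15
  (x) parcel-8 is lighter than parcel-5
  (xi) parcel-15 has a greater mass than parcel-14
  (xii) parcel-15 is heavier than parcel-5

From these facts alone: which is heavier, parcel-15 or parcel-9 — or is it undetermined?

parcel-15

parcel-9 < parcel-8 and parcel-8 < parcel-5 give parcel-9 < parcel-5.
With parcel-5 < parcel-14: parcel-9 < parcel-8 < parcel-5 < parcel-14.
With parcel-14 < parcel-15: parcel-9 < parcel-8 < parcel-5 < parcel-14 < parcel-15.
So parcel-15 is heavier.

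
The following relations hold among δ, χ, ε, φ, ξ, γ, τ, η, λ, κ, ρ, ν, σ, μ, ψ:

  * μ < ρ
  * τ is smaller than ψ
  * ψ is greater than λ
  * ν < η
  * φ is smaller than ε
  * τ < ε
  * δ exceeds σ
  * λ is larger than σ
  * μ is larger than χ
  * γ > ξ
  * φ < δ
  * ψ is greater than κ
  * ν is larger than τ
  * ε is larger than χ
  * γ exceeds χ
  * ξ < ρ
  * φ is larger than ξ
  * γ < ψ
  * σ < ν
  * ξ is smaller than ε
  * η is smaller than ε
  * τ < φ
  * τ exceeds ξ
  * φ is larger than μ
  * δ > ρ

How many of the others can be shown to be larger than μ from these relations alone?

4

The elements the relations force above μ are φ, ρ, ε, δ — no chain reaches any other.
That is 4.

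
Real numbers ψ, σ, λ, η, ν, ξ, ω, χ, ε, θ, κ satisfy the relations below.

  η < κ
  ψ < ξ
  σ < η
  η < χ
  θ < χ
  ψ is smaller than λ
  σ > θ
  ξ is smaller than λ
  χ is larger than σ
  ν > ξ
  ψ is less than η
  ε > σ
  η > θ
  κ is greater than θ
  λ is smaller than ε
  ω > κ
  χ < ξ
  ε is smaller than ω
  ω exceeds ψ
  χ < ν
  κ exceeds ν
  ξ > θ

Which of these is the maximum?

ω

Chaining downward from ω: directly below it, ψ, ε, κ; then θ, σ, η, ν, λ; then χ, ξ.
That covers every other element, and nothing is given above ω, so ω is the maximum.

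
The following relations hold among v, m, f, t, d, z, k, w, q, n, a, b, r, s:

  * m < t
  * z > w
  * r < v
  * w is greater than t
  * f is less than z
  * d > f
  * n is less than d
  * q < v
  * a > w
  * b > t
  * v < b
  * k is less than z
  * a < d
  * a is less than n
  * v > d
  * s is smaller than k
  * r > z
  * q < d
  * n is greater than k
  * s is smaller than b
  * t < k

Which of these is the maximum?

b

f is not greatest since f < d; m is not greatest since m < t; t is not greatest since t < w; s is not greatest since s < b; w is not greatest since w < a; q is not greatest since q < v; k is not greatest since k < z; z is not greatest since z < r; r is not greatest since r < v; a is not greatest since a < d; n is not greatest since n < d; d is not greatest since d < v; v is not greatest since v < b.
Only b has nothing above it, so b is the maximum.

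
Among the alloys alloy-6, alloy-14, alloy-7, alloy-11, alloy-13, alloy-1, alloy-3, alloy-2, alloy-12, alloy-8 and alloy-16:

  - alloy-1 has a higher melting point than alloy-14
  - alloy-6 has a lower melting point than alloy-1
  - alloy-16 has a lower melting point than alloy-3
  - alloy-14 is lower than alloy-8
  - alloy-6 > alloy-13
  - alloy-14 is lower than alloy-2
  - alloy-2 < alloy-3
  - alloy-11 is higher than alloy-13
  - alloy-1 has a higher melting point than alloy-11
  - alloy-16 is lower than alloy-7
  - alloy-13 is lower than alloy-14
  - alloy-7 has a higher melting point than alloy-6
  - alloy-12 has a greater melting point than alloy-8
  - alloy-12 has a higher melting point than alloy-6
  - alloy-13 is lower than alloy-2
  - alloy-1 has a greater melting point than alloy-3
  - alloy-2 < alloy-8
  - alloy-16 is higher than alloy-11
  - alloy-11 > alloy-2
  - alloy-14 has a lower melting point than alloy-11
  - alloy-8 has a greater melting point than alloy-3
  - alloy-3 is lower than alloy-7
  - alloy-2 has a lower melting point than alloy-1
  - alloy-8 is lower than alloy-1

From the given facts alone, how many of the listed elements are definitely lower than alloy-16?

4

The elements the relations force below alloy-16 are alloy-13, alloy-14, alloy-2, alloy-11 — no chain reaches any other.
That is 4.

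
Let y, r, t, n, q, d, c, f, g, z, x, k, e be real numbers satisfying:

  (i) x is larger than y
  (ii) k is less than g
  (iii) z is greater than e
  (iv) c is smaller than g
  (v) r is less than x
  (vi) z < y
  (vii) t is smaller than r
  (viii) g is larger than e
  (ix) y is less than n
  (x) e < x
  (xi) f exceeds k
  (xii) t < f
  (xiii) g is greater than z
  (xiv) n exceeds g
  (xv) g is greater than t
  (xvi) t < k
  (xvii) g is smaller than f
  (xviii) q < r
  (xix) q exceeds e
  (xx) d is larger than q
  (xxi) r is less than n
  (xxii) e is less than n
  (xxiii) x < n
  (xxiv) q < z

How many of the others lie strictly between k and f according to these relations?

Chaining upward from k reaches: g, n.
Chaining downward from f reaches: e, q, t, z, c, g.
Strictly between k and f are those in both lists: g — 1 element.

1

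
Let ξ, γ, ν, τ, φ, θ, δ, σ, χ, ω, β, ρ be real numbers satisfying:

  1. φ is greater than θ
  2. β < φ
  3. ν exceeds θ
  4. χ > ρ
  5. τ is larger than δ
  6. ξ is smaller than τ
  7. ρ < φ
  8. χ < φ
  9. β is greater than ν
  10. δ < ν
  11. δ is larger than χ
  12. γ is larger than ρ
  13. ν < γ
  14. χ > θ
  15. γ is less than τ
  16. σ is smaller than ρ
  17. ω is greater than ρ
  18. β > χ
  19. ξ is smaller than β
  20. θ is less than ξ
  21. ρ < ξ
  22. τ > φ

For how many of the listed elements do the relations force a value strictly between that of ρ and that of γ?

3

Chaining upward from ρ reaches: χ, δ, ω, ν, ξ, β, φ, τ.
Chaining downward from γ reaches: σ, θ, χ, δ, ν.
Strictly between ρ and γ are those in both lists: χ, δ, ν — 3 elements.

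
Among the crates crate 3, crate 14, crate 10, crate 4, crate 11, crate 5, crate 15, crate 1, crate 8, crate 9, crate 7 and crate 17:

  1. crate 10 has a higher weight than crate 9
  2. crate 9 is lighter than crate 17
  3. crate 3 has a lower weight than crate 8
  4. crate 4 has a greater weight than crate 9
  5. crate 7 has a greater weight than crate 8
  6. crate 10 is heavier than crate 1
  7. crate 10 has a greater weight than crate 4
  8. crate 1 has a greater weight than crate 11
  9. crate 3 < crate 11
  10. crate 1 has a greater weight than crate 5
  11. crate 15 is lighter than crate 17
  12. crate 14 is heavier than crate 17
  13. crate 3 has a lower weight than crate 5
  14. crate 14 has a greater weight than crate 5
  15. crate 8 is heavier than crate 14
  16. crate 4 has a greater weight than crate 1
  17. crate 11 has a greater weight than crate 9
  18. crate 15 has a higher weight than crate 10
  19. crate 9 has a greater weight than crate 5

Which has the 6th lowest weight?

Piecing the relations together gives one ordering: crate 3 < crate 5 < crate 9 < crate 11 < crate 1 < crate 4 < crate 10 < crate 15 < crate 17 < crate 14 < crate 8 < crate 7.
Counting 6 from the smallest end gives crate 4.

crate 4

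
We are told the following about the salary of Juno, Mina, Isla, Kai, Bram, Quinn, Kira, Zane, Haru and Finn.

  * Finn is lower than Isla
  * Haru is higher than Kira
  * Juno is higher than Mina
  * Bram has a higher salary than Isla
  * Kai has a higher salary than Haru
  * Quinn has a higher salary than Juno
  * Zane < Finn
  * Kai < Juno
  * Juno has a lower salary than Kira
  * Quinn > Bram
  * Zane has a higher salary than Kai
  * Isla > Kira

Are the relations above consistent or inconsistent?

We have Kai < Juno stated directly, yet also Juno < Kira < Haru < Kai by chaining the others — so Juno < Kai. Contradiction.

inconsistent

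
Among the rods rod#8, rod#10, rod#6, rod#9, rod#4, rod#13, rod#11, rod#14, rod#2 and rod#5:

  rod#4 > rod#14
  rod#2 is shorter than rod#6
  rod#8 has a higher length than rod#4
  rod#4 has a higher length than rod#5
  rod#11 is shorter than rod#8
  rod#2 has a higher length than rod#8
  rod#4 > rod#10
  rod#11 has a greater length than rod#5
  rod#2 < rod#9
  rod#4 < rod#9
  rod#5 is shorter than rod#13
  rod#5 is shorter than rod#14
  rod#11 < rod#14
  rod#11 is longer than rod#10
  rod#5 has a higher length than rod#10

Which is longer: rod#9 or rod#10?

rod#9

rod#10 < rod#5 and rod#5 < rod#11 give rod#10 < rod#11.
Then rod#11 < rod#14 extends the chain to rod#14.
With rod#14 < rod#4: rod#10 < rod#5 < rod#11 < rod#14 < rod#4.
Then rod#4 < rod#8 extends the chain to rod#8.
Then rod#8 < rod#2 extends the chain to rod#2.
With rod#2 < rod#9: rod#10 < rod#5 < rod#11 < rod#14 < rod#4 < rod#8 < rod#2 < rod#9.
So rod#10 < rod#9; rod#9 is the longer of the two.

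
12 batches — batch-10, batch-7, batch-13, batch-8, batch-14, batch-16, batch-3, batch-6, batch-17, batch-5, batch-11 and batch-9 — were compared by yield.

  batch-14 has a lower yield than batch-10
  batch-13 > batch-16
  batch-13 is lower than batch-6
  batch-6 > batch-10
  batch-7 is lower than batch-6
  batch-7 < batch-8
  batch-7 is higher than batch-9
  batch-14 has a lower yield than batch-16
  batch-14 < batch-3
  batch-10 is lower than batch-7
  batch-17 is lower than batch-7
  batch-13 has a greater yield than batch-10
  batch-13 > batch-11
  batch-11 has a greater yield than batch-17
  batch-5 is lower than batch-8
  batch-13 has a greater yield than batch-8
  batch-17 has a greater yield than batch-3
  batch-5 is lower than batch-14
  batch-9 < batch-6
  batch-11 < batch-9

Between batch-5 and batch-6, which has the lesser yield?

The relevant relations are batch-5 < batch-14; batch-14 < batch-3; batch-3 < batch-17; batch-17 < batch-7; batch-7 < batch-8; batch-8 < batch-13; batch-13 < batch-6.
Together: batch-5 < batch-14 < batch-3 < batch-17 < batch-7 < batch-8 < batch-13 < batch-6.
So batch-5 < batch-6; batch-5 is the lower of the two.

batch-5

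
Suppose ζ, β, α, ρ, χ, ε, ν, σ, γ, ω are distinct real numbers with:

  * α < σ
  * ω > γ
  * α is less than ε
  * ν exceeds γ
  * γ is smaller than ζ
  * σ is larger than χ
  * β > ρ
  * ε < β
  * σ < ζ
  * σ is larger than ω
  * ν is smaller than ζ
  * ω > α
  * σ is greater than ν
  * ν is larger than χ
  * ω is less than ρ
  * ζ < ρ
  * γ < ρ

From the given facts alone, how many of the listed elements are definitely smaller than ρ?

7

From ρ the given relations immediately reach γ, ω, ζ.
From those, α, ν, σ — 6 in total.
From those, χ — 7 in total.
Nothing else is reachable below ρ; 7 in all.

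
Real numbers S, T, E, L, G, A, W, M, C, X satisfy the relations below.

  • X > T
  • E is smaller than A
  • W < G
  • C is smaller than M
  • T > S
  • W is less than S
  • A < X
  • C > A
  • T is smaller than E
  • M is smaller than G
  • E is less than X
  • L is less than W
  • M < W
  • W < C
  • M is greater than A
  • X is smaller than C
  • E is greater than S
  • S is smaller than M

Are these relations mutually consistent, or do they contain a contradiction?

Chaining the given relations yields W < S < T < E < A < X < C < M, so W < M. But one relation states M < W. These cannot both hold.

inconsistent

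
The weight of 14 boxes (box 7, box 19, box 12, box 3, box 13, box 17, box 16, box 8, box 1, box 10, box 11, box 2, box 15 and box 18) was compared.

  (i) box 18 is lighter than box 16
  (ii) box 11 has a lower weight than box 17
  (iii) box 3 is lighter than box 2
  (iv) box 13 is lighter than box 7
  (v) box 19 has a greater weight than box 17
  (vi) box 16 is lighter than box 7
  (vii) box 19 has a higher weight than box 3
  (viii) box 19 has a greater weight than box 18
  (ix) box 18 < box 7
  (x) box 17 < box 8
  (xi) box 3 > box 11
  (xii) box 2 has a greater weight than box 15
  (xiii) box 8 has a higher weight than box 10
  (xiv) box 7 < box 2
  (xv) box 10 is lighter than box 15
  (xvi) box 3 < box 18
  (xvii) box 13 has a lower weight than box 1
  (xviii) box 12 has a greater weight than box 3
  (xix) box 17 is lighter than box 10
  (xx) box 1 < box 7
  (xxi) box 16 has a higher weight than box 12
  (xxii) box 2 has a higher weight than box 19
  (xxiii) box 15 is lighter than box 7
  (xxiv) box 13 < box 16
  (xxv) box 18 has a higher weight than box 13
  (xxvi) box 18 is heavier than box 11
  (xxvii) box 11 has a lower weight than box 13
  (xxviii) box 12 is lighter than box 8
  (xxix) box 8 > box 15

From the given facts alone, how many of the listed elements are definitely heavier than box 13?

From box 13 the given relations immediately reach box 1, box 18, box 16, box 7.
From those, box 19, box 2 — 6 in total.
Nothing else is reachable above box 13; 6 in all.

6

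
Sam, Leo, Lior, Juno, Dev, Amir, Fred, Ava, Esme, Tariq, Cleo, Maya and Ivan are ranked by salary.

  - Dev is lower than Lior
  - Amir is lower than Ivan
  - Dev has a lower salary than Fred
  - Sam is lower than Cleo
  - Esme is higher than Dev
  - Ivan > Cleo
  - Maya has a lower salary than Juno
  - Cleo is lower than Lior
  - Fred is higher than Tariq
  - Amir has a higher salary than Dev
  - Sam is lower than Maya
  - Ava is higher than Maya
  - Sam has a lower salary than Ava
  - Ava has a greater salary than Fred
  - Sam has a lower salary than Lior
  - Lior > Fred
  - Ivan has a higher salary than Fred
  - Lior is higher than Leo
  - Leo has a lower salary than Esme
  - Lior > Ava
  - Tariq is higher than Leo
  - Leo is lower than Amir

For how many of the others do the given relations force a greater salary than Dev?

6

Directly above Dev: Fred, Esme, Amir, Lior.
One step further: Ava, Ivan (6 so far).
Nothing else is reachable above Dev; 6 in all.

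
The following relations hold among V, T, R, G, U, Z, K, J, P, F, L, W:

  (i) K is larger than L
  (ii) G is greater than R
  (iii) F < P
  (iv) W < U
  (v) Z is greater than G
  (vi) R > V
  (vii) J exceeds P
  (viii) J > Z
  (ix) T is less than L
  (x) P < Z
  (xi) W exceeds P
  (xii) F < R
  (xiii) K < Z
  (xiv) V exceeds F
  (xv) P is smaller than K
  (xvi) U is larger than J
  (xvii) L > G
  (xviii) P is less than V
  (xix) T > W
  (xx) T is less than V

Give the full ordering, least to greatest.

F < P < W < T < V < R < G < L < K < Z < J < U

The consecutive links are each given: F < P; P < W; W < T; T < V; V < R; R < G; G < L; L < K; K < Z; Z < J; J < U.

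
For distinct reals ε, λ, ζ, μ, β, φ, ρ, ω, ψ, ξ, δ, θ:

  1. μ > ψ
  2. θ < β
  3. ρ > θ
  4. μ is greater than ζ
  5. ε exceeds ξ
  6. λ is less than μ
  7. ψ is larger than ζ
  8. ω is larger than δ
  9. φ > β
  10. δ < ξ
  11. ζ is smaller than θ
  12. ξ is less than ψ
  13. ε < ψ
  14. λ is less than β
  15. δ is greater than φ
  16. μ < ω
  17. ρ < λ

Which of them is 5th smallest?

β

The consecutive relations fix a unique order: ζ < θ < ρ < λ < β < φ < δ < ξ < ε < ψ < μ < ω.
Counting 5 from the smallest end gives β.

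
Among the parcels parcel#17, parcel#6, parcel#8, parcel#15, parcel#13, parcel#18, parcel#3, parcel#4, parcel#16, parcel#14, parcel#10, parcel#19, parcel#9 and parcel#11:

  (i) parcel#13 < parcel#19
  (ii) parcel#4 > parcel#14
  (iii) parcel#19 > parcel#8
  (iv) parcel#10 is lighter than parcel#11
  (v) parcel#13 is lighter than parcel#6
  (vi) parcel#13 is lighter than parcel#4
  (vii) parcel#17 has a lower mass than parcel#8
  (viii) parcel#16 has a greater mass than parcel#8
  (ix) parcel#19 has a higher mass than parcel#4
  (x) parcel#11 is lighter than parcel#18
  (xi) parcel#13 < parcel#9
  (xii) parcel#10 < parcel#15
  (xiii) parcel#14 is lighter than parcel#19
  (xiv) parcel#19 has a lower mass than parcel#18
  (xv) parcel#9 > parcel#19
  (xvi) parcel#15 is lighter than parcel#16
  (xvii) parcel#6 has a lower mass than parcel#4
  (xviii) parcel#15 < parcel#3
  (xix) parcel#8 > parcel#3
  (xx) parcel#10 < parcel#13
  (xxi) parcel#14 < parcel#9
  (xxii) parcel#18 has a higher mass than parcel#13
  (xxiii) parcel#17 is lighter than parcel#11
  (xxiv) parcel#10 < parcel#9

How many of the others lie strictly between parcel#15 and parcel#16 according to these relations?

2

Chaining upward from parcel#15 reaches: parcel#3, parcel#8, parcel#19, parcel#9, parcel#18.
Chaining downward from parcel#16 reaches: parcel#10, parcel#17, parcel#3, parcel#8.
Strictly between parcel#15 and parcel#16 are those in both lists: parcel#3, parcel#8 — 2 elements.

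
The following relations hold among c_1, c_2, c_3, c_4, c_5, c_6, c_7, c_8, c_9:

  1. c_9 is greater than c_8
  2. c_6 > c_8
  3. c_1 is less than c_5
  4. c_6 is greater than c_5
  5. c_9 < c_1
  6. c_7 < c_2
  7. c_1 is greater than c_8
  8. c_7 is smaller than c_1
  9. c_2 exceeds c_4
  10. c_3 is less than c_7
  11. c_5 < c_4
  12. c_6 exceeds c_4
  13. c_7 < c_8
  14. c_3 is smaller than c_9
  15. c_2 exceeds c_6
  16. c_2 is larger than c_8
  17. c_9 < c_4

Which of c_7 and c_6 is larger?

Chaining the given relations: c_7 < c_8 < c_9 < c_1 < c_5 < c_6.
So c_7 < c_6; c_6 is the larger of the two.

c_6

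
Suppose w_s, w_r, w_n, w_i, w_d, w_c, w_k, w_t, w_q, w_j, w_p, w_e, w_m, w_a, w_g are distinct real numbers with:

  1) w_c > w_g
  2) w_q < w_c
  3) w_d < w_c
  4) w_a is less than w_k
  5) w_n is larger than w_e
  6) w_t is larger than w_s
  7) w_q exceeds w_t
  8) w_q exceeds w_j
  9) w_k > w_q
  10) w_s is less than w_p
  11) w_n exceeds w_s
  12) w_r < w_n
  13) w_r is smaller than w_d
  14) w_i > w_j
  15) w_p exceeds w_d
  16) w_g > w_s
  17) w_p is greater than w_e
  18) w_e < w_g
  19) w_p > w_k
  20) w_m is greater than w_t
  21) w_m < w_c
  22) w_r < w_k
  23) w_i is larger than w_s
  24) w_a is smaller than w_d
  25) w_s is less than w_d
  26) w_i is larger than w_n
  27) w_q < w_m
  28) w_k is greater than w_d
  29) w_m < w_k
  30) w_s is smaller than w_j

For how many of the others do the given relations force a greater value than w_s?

11

The elements the relations force above w_s are w_t, w_d, w_g, w_j, w_q, w_m, w_k, w_n, w_i, w_c, w_p — no chain reaches any other.
That is 11.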